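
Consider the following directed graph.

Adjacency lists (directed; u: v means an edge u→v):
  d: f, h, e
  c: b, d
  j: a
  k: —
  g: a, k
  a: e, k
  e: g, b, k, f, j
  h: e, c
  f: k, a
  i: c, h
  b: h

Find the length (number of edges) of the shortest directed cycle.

3

For each vertex v, BFS finds the shortest path from v back to v.
The shortest such closed walk is h → c → d → h, length 3.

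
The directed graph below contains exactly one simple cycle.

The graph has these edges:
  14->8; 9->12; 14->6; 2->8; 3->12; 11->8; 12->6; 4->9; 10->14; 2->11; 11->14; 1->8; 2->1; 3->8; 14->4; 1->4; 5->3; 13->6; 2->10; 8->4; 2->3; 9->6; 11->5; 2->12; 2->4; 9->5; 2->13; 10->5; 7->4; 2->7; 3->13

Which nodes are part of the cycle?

DFS with gray/black marking from 5:
5 gray
  3 gray
    12 gray
      6 gray
      6 black
    12 black
    8 gray
      4 gray
        9 gray
          9→6: 6 black — skip
          9→12: 12 black — skip
          9→5: 5 is gray → back edge
Back edge closes the cycle 5 → 3 → 8 → 4 → 9 → 5; its vertices are {3, 4, 5, 8, 9}.

3, 4, 5, 8, 9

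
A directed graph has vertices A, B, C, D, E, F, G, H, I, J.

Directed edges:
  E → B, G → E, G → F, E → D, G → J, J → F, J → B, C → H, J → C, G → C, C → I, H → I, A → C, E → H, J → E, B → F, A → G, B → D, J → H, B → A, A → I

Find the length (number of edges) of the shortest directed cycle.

For each vertex v, BFS finds the shortest path from v back to v.
The shortest such closed walk is E → B → A → G → E, length 4.

4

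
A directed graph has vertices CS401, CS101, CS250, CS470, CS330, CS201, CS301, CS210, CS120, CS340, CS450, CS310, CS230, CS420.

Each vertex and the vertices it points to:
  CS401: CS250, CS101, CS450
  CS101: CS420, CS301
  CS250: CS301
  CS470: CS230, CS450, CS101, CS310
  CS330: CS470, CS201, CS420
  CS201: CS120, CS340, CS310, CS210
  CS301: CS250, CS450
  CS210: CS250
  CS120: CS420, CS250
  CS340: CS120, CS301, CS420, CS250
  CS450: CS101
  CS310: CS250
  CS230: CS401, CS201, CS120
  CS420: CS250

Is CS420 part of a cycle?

Yes

CS420 is on a cycle iff CS420 can reach itself via ≥1 edge.
CS420 → CS250 → CS301 → CS450 → CS101 → CS420 — yes.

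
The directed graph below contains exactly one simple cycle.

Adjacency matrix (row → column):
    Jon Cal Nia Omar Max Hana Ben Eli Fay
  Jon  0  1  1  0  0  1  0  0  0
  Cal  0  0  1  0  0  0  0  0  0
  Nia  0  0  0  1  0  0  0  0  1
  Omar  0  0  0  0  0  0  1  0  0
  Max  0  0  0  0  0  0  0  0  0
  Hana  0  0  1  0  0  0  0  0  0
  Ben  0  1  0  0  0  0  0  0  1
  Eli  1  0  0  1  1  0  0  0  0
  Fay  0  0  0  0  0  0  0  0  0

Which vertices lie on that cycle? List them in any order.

Ben, Cal, Nia, Omar

DFS with gray/black marking from Omar:
Omar gray
  Ben gray
    Cal gray
      Nia gray
        Nia→Omar: Omar is gray → back edge
Back edge closes the cycle Omar → Ben → Cal → Nia → Omar; its vertices are {Ben, Cal, Nia, Omar}.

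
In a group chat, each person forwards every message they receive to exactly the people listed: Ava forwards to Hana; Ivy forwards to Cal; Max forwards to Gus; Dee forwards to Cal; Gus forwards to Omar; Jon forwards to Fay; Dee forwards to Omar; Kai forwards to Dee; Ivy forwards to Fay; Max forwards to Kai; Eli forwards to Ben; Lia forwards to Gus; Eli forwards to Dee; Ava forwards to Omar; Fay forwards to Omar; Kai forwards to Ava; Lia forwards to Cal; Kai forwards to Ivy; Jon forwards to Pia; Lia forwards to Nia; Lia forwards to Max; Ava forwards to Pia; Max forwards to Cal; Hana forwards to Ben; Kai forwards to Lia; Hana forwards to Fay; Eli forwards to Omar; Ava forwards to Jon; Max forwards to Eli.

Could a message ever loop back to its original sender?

DFS with white/gray/black marking, starting from Ava:
Ava gray
  Jon gray
    Pia gray
    Pia black
    Fay gray
      Omar gray
      Omar black
    Fay black
  Jon black
  Ava→Omar: Omar black — skip
  Hana gray
    Hana→Fay: Fay black — skip
    Ben gray
    Ben black
  Hana black
  Ava→Pia: Pia black — skip
Ava black
Eli gray
  Eli→Ben: Ben black — skip
  Dee gray
    Dee→Omar: Omar black — skip
    Cal gray
    Cal black
  Dee black
  Eli→Omar: Omar black — skip
Eli black
Nia gray
Nia black
Max gray
  Gus gray
    Gus→Omar: Omar black — skip
  Gus black
  Max→Cal: Cal black — skip
  Max→Eli: Eli black — skip
  Kai gray
    Kai→Dee: Dee black — skip
    Ivy gray
      Ivy→Fay: Fay black — skip
      Ivy→Cal: Cal black — skip
    Ivy black
    Lia gray
      Lia→Cal: Cal black — skip
      Lia→Max: Max is gray → back edge
Back edge found, so a cycle exists: Max → Kai → Lia → Max.

Yes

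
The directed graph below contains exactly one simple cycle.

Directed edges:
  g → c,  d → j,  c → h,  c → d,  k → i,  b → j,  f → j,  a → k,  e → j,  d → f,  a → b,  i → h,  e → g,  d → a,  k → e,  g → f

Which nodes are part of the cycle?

a, c, d, e, g, k

DFS with gray/black marking from a:
a gray
  k gray
    e gray
      g gray
        f gray
          j gray
          j black
        f black
        c gray
          d gray
            d→j: j black — skip
            d→a: a is gray → back edge
Back edge closes the cycle a → k → e → g → c → d → a; its vertices are {a, c, d, e, g, k}.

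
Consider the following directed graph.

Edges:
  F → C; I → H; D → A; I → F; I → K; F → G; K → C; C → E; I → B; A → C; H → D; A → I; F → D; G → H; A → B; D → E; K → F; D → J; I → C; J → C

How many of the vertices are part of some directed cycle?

A vertex is on a directed cycle iff it belongs to a strongly connected component of size ≥ 2 (or has a self-loop).
The vertices on cycles are {A, D, F, G, H, I, K} — 7 in total.

7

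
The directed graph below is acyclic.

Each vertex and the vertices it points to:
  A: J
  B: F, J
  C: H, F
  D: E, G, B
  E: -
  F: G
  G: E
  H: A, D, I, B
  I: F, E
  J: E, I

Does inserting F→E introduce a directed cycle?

No

Adding F→E creates a cycle iff E can already reach F.
Explore from E: no path reaches F. The graph stays acyclic.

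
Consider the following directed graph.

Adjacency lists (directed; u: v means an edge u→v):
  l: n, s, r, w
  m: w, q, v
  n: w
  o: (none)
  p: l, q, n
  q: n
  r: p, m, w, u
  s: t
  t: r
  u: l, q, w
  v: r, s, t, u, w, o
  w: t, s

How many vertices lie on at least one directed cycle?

A vertex is on a directed cycle iff it belongs to a strongly connected component of size ≥ 2 (or has a self-loop).
The vertices on cycles are {l, m, n, p, q, r, s, t, u, v, w} — 11 in total.

11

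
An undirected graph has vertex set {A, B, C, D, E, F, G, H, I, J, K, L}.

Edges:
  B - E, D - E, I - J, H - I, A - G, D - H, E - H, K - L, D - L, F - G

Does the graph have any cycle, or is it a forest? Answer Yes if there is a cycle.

DFS, tracking each vertex's parent; an edge to a visited non-parent vertex closes a cycle.
Start from L:
visit L (parent –)
  visit D (parent L)
    visit H (parent D)
      visit I (parent H)
        visit J (parent I)
          J–I: parent, skip
        I–H: parent, skip
      H–D: parent, skip
      visit E (parent H)
        E–D: D visited and ≠ parent → cycle
Cycle: D – H – E – D.

Yes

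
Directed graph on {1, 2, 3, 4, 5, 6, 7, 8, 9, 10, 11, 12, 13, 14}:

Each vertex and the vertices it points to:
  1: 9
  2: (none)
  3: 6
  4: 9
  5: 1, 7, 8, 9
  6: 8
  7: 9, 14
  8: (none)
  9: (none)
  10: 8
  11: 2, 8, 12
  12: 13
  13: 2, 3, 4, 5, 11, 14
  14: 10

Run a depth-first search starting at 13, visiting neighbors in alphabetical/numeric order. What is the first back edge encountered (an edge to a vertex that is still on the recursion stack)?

12->13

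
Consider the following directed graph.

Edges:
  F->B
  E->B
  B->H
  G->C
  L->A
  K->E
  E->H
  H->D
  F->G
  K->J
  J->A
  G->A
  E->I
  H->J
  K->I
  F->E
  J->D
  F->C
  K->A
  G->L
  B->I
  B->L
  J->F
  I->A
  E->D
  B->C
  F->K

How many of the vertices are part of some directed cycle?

A vertex is on a directed cycle iff it belongs to a strongly connected component of size ≥ 2 (or has a self-loop).
The vertices on cycles are {B, E, F, H, J, K} — 6 in total.

6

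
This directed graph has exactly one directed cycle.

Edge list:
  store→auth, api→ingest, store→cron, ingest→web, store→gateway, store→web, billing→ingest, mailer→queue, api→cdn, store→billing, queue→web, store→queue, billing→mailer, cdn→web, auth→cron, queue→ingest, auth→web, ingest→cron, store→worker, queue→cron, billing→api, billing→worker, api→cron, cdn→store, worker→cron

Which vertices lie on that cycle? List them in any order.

api, cdn, store, billing

DFS with gray/black marking from store:
store gray
  queue gray
    web gray
    web black
    cron gray
    cron black
    ingest gray
      ingest→cron: cron black — skip
      ingest→web: web black — skip
    ingest black
  queue black
  store→cron: cron black — skip
  store→web: web black — skip
  worker gray
    worker→cron: cron black — skip
  worker black
  auth gray
    auth→cron: cron black — skip
    auth→web: web black — skip
  auth black
  billing gray
    billing→worker: worker black — skip
    api gray
      api→ingest: ingest black — skip
      api→cron: cron black — skip
      cdn gray
        cdn→web: web black — skip
        cdn→store: store is gray → back edge
Back edge closes the cycle store → billing → api → cdn → store; its vertices are {api, cdn, store, billing}.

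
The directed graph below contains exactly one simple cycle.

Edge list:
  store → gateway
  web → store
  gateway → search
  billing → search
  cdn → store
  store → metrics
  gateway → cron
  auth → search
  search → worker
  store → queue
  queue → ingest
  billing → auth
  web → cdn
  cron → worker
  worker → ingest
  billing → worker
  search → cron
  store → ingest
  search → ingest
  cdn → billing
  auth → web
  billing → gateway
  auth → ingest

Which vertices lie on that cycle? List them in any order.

cdn, web, auth, billing

DFS with gray/black marking from web:
web gray
  cdn gray
    billing gray
      gateway gray
        search gray
          cron gray
            worker gray
              ingest gray
              ingest black
            worker black
          cron black
          search→ingest: ingest black — skip
          search→worker: worker black — skip
        search black
        gateway→cron: cron black — skip
      gateway black
      auth gray
        auth→web: web is gray → back edge
Back edge closes the cycle web → cdn → billing → auth → web; its vertices are {cdn, web, auth, billing}.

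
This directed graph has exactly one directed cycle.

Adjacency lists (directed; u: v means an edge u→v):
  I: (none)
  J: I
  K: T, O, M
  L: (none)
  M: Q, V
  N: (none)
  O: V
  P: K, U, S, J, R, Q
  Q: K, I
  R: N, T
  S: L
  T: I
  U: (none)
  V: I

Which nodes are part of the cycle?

DFS with gray/black marking from Q:
Q gray
  K gray
    T gray
      I gray
      I black
    T black
    O gray
      V gray
        V→I: I black — skip
      V black
    O black
    M gray
      M→Q: Q is gray → back edge
Back edge closes the cycle Q → K → M → Q; its vertices are {K, M, Q}.

K, M, Q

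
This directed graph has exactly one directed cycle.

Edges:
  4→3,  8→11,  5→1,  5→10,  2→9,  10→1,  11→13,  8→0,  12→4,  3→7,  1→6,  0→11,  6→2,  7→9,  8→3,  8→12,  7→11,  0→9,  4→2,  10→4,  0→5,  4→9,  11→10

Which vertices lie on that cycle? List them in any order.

3, 4, 7, 10, 11

DFS with gray/black marking from 11:
11 gray
  10 gray
    4 gray
      3 gray
        7 gray
          9 gray
          9 black
          7→11: 11 is gray → back edge
Back edge closes the cycle 11 → 10 → 4 → 3 → 7 → 11; its vertices are {3, 4, 7, 10, 11}.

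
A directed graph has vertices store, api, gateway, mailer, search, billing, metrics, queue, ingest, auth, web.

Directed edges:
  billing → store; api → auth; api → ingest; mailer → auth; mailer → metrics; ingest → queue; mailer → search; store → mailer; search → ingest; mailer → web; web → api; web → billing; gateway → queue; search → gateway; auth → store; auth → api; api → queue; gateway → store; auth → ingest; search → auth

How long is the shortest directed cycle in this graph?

For each vertex v, BFS finds the shortest path from v back to v.
The shortest such closed walk is auth → api → auth, length 2.

2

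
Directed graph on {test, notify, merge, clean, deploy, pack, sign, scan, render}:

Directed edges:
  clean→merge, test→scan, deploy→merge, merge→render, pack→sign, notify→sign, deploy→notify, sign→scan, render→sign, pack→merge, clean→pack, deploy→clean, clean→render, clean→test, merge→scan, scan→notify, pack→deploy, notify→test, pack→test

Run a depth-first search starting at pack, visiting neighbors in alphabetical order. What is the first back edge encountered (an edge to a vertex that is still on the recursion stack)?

notify→sign

DFS from pack (visiting neighbors in alphabetical order); mark gray on enter, black on exit:
pack gray
  deploy gray
    clean gray
      merge gray
        render gray
          sign gray
            scan gray
              notify gray
                notify→sign: sign is gray → back edge
First back edge: notify → sign.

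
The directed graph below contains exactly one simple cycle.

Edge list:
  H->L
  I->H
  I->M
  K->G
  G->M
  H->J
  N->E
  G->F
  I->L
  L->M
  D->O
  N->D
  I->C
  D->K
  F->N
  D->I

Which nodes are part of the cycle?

D, F, G, K, N

DFS with gray/black marking from N:
N gray
  D gray
    I gray
      H gray
        J gray
        J black
        L gray
          M gray
          M black
        L black
      H black
      I→L: L black — skip
      C gray
      C black
      I→M: M black — skip
    I black
    K gray
      G gray
        G→M: M black — skip
        F gray
          F→N: N is gray → back edge
Back edge closes the cycle N → D → K → G → F → N; its vertices are {D, F, G, K, N}.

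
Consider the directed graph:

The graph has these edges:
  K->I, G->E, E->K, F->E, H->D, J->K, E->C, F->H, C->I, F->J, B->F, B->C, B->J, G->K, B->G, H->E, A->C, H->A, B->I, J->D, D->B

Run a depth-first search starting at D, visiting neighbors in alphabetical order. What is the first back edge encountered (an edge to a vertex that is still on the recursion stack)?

DFS from D (visiting neighbors in alphabetical order); mark gray on enter, black on exit:
D gray
  B gray
    C gray
      I gray
      I black
    C black
    F gray
      E gray
        E→C: C black — skip
        K gray
          K→I: I black — skip
        K black
      E black
      H gray
        A gray
          A→C: C black — skip
        A black
        H→D: D is gray → back edge
First back edge: H → D.

H→D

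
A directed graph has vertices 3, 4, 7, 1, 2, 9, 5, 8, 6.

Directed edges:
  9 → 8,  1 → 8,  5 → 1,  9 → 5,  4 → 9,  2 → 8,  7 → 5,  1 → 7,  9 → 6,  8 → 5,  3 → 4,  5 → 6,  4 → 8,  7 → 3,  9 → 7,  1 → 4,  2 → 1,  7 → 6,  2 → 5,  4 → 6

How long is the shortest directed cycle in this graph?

3

For each vertex v, BFS finds the shortest path from v back to v.
The shortest such closed walk is 1 → 8 → 5 → 1, length 3.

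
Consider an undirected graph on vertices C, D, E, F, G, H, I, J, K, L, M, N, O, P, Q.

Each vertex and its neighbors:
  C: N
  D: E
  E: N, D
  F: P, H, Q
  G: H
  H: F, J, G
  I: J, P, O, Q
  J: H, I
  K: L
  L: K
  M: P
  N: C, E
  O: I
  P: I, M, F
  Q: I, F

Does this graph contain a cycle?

Yes

DFS, tracking each vertex's parent; an edge to a visited non-parent vertex closes a cycle.
Start from D:
visit D (parent –)
  visit E (parent D)
    visit N (parent E)
      visit C (parent N)
        C–N: parent, skip
      N–E: parent, skip
    E–D: parent, skip
visit F (parent –)
  visit P (parent F)
    visit I (parent P)
      visit J (parent I)
        visit H (parent J)
          H–F: F visited and ≠ parent → cycle
Cycle: F – P – I – J – H – F.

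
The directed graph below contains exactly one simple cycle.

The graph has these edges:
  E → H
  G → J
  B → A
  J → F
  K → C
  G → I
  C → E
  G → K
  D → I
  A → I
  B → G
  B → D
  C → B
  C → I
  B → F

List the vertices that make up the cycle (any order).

B, C, G, K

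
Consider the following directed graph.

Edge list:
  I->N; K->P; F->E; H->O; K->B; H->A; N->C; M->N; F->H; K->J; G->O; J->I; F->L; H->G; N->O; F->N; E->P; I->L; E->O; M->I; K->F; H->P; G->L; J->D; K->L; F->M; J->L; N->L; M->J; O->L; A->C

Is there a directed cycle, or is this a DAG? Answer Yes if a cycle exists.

No

DFS with white/gray/black marking, starting from K:
K gray
  F gray
    H gray
      P gray
      P black
      A gray
        C gray
        C black
      A black
      O gray
        L gray
        L black
      O black
      G gray
        G→O: O black — skip
        G→L: L black — skip
      G black
    H black
    E gray
      E→P: P black — skip
      E→O: O black — skip
    E black
    M gray
      J gray
        D gray
        D black
        J→L: L black — skip
        I gray
          N gray
            N→L: L black — skip
            N→O: O black — skip
            N→C: C black — skip
          N black
          I→L: L black — skip
        I black
      J black
      M→I: I black — skip
      M→N: N black — skip
    M black
    F→N: N black — skip
    F→L: L black — skip
  F black
  K→P: P black — skip
  K→J: J black — skip
  B gray
  B black
  K→L: L black — skip
K black
Every edge goes to a white or black vertex — no back edge, so the graph is acyclic.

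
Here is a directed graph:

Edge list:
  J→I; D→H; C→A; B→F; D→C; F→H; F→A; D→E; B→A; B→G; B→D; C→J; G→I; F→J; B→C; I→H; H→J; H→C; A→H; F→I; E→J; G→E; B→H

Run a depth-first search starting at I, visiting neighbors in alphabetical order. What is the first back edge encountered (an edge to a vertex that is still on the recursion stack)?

A→H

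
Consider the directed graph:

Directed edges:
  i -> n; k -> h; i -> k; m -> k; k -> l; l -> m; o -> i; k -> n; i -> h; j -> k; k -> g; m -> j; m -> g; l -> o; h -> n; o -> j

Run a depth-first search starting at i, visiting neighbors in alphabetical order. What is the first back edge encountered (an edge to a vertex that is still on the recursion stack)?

DFS from i (visiting neighbors in alphabetical order); mark gray on enter, black on exit:
i gray
  h gray
    n gray
    n black
  h black
  k gray
    g gray
    g black
    k→h: h black — skip
    l gray
      m gray
        m→g: g black — skip
        j gray
          j→k: k is gray → back edge
First back edge: j → k.

j->k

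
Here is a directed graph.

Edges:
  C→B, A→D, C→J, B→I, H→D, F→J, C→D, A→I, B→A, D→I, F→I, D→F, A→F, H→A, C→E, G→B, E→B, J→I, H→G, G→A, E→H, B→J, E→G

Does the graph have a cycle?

No

DFS with white/gray/black marking, starting from D:
D gray
  I gray
  I black
  F gray
    F→I: I black — skip
    J gray
      J→I: I black — skip
    J black
  F black
D black
A gray
  A→I: I black — skip
  A→D: D black — skip
  A→F: F black — skip
A black
B gray
  B→J: J black — skip
  B→I: I black — skip
  B→A: A black — skip
B black
C gray
  E gray
    G gray
      G→B: B black — skip
      G→A: A black — skip
    G black
    E→B: B black — skip
    H gray
      H→G: G black — skip
      H→A: A black — skip
      H→D: D black — skip
    H black
  E black
  C→B: B black — skip
  C→D: D black — skip
  C→J: J black — skip
C black
Every edge goes to a white or black vertex — no back edge, so the graph is acyclic.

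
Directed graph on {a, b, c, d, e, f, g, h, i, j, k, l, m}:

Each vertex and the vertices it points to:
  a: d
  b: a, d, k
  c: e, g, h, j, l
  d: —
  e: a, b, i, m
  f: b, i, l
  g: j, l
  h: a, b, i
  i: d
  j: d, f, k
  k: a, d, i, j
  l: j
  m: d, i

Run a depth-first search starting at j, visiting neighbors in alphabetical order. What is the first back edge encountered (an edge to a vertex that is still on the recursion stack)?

k→j

DFS from j (visiting neighbors in alphabetical order); mark gray on enter, black on exit:
j gray
  d gray
  d black
  f gray
    b gray
      a gray
        a→d: d black — skip
      a black
      b→d: d black — skip
      k gray
        k→a: a black — skip
        k→d: d black — skip
        i gray
          i→d: d black — skip
        i black
        k→j: j is gray → back edge
First back edge: k → j.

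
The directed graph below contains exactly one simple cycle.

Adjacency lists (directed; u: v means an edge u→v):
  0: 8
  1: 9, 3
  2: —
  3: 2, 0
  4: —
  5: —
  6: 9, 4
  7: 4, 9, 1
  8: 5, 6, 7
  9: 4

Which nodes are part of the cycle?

0, 1, 3, 7, 8

DFS with gray/black marking from 8:
8 gray
  5 gray
  5 black
  6 gray
    9 gray
      4 gray
      4 black
    9 black
    6→4: 4 black — skip
  6 black
  7 gray
    7→4: 4 black — skip
    7→9: 9 black — skip
    1 gray
      1→9: 9 black — skip
      3 gray
        2 gray
        2 black
        0 gray
          0→8: 8 is gray → back edge
Back edge closes the cycle 8 → 7 → 1 → 3 → 0 → 8; its vertices are {0, 1, 3, 7, 8}.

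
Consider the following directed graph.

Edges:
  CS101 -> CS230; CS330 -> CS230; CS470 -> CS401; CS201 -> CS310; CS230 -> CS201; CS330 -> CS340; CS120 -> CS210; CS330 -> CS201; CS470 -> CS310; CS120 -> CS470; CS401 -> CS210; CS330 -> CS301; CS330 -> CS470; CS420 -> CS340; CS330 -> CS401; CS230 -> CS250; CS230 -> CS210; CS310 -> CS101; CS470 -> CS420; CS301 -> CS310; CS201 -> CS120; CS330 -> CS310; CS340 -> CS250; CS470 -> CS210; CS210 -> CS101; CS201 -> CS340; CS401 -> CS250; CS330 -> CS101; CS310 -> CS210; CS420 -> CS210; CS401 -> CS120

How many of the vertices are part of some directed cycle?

A vertex is on a directed cycle iff it belongs to a strongly connected component of size ≥ 2 (or has a self-loop).
The vertices on cycles are {CS101, CS120, CS201, CS210, CS230, CS310, CS401, CS420, CS470} — 9 in total.

9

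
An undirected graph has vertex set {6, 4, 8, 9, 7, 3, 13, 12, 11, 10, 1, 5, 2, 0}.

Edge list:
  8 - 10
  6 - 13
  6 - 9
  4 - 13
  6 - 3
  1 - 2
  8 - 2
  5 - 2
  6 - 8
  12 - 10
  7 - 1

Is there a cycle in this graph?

No

DFS, tracking each vertex's parent; an edge to a visited non-parent vertex closes a cycle.
Start from 5:
visit 5 (parent –)
  visit 2 (parent 5)
    visit 8 (parent 2)
      8–2: parent, skip
      visit 10 (parent 8)
        visit 12 (parent 10)
          12–10: parent, skip
        10–8: parent, skip
      visit 6 (parent 8)
        visit 13 (parent 6)
          visit 4 (parent 13)
            4–13: parent, skip
          13–6: parent, skip
        visit 3 (parent 6)
          3–6: parent, skip
        6–8: parent, skip
        visit 9 (parent 6)
          9–6: parent, skip
    visit 1 (parent 2)
      1–2: parent, skip
      visit 7 (parent 1)
        7–1: parent, skip
    2–5: parent, skip
visit 11 (parent –)
visit 0 (parent –)
No non-parent visited neighbor found — the graph is a forest.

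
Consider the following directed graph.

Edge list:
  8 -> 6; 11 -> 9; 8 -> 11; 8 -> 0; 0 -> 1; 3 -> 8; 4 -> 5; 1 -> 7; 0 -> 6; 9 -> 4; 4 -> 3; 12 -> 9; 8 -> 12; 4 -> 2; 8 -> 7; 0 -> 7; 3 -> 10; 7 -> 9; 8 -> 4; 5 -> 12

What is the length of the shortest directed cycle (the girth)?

3

For each vertex v, BFS finds the shortest path from v back to v.
The shortest such closed walk is 4 → 3 → 8 → 4, length 3.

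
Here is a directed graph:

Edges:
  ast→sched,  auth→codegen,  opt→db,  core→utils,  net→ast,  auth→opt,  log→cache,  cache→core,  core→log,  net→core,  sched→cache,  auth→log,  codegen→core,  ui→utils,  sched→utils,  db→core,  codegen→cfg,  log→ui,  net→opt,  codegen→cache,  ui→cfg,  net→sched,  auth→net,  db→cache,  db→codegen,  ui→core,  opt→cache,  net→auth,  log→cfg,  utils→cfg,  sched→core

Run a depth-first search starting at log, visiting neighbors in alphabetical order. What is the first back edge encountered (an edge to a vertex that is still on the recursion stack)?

DFS from log (visiting neighbors in alphabetical order); mark gray on enter, black on exit:
log gray
  cache gray
    core gray
      core→log: log is gray → back edge
First back edge: core → log.

core->log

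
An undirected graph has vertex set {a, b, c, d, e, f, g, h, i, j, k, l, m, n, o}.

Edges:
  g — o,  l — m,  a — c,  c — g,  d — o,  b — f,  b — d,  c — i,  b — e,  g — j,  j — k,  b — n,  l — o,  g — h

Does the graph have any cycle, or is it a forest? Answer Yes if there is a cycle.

No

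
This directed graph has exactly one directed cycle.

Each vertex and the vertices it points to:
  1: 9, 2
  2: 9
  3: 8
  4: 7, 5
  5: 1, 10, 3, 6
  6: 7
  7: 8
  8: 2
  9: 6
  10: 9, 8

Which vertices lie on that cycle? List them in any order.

2, 6, 7, 8, 9

DFS with gray/black marking from 9:
9 gray
  6 gray
    7 gray
      8 gray
        2 gray
          2→9: 9 is gray → back edge
Back edge closes the cycle 9 → 6 → 7 → 8 → 2 → 9; its vertices are {2, 6, 7, 8, 9}.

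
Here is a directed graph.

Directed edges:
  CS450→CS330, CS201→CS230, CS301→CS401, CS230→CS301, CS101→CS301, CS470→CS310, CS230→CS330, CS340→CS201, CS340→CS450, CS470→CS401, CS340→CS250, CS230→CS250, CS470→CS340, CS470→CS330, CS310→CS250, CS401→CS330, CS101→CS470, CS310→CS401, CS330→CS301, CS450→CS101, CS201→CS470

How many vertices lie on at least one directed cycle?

8

A vertex is on a directed cycle iff it belongs to a strongly connected component of size ≥ 2 (or has a self-loop).
The vertices on cycles are {CS101, CS201, CS301, CS330, CS340, CS401, CS450, CS470} — 8 in total.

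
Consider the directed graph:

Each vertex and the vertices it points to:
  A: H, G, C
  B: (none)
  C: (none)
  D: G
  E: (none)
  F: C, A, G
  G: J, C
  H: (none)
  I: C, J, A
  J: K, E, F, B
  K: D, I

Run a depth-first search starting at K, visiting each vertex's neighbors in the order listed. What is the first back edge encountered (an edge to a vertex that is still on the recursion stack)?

DFS from K (visiting each vertex's neighbors in the order listed); mark gray on enter, black on exit:
K gray
  D gray
    G gray
      J gray
        J→K: K is gray → back edge
First back edge: J → K.

J→K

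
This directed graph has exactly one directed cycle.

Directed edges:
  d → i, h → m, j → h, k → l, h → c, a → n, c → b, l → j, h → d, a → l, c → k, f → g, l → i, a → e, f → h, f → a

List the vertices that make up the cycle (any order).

c, h, j, k, l

DFS with gray/black marking from h:
h gray
  m gray
  m black
  c gray
    k gray
      l gray
        i gray
        i black
        j gray
          j→h: h is gray → back edge
Back edge closes the cycle h → c → k → l → j → h; its vertices are {c, h, j, k, l}.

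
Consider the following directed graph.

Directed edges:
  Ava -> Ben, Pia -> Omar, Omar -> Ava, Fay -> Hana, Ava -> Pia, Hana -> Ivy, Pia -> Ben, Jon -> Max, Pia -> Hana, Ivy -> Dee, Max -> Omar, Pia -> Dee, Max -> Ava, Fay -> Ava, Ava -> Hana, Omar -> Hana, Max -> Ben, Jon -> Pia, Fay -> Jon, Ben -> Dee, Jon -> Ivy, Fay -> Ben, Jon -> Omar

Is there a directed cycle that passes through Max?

Max lies on a cycle iff there is a path from Max back to itself.
Exploring from Max, it never reaches itself; equivalently, its strongly connected component is a singleton.

No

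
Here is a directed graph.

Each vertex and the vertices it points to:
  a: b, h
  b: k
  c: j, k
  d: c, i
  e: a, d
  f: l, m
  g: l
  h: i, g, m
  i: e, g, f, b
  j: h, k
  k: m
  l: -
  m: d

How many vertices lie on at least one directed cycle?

11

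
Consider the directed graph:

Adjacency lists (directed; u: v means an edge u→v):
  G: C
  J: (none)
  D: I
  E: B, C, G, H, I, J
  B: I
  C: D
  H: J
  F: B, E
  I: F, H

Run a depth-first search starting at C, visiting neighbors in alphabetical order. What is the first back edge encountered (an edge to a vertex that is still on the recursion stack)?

DFS from C (visiting neighbors in alphabetical order); mark gray on enter, black on exit:
C gray
  D gray
    I gray
      F gray
        B gray
          B→I: I is gray → back edge
First back edge: B → I.

B→I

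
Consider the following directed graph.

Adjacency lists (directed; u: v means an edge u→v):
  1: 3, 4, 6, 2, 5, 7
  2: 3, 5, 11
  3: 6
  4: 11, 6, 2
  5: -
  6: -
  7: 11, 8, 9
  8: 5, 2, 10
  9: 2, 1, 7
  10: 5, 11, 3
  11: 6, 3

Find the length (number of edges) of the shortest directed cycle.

For each vertex v, BFS finds the shortest path from v back to v.
The shortest such closed walk is 7 → 9 → 7, length 2.

2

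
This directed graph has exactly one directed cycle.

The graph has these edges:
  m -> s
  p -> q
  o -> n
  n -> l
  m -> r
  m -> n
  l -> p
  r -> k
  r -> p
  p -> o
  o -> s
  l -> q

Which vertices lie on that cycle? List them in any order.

l, n, o, p

DFS with gray/black marking from n:
n gray
  l gray
    q gray
    q black
    p gray
      o gray
        s gray
        s black
        o→n: n is gray → back edge
Back edge closes the cycle n → l → p → o → n; its vertices are {l, n, o, p}.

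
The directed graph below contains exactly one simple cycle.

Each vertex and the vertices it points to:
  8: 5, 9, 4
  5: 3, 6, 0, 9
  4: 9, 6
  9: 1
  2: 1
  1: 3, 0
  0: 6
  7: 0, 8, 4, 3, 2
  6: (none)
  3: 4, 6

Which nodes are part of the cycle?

1, 3, 4, 9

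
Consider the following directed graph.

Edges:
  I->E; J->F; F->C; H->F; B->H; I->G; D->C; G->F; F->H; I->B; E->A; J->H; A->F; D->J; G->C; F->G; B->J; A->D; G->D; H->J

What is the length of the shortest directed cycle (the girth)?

2

For each vertex v, BFS finds the shortest path from v back to v.
The shortest such closed walk is G → F → G, length 2.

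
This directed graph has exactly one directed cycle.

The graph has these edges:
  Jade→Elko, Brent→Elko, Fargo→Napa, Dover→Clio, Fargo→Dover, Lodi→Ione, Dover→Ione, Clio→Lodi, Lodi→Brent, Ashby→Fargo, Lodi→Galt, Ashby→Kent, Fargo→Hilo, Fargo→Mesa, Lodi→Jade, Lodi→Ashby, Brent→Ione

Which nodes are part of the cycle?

Clio, Lodi, Ashby, Dover, Fargo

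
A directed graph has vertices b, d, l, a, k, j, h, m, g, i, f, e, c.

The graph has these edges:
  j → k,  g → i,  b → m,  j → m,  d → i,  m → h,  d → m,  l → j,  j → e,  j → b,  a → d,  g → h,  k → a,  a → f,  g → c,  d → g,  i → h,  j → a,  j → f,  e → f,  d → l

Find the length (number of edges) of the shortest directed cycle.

4

For each vertex v, BFS finds the shortest path from v back to v.
The shortest such closed walk is a → d → l → j → a, length 4.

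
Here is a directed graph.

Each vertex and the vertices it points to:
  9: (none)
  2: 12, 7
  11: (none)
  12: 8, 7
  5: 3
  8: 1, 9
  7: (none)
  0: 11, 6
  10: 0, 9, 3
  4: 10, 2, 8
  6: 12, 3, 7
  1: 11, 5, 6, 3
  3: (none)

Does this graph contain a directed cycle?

DFS with white/gray/black marking, starting from 11:
11 gray
11 black
9 gray
9 black
2 gray
  12 gray
    8 gray
      1 gray
        1→11: 11 black — skip
        5 gray
          3 gray
          3 black
        5 black
        6 gray
          6→12: 12 is gray → back edge
Back edge found, so a cycle exists: 12 → 8 → 1 → 6 → 12.

Yes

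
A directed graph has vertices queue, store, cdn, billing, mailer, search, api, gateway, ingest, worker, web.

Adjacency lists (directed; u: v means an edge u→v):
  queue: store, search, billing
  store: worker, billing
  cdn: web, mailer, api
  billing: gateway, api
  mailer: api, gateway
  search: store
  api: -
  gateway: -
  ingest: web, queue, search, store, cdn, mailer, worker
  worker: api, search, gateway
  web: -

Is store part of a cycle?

Yes

store is on a cycle iff store can reach itself via ≥1 edge.
store → worker → search → store — yes.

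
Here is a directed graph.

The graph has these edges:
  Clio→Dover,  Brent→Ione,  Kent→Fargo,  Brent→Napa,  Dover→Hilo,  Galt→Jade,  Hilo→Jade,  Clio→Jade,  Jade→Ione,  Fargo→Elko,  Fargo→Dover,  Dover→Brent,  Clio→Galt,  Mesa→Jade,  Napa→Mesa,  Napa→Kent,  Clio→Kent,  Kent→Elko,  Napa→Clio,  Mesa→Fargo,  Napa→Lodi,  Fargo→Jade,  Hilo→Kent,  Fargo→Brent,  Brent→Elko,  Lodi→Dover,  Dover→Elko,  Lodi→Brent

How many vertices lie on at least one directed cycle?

9

A vertex is on a directed cycle iff it belongs to a strongly connected component of size ≥ 2 (or has a self-loop).
The vertices on cycles are {Clio, Hilo, Kent, Lodi, Mesa, Napa, Brent, Dover, Fargo} — 9 in total.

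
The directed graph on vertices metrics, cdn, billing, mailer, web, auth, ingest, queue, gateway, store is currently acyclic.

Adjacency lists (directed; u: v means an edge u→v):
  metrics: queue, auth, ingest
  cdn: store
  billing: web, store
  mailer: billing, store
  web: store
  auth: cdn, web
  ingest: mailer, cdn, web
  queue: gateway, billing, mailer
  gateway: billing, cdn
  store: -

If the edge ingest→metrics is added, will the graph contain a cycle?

Yes

Adding ingest→metrics creates a cycle iff metrics can already reach ingest.
Path from metrics: metrics → ingest.
So metrics → … → ingest → metrics is a cycle.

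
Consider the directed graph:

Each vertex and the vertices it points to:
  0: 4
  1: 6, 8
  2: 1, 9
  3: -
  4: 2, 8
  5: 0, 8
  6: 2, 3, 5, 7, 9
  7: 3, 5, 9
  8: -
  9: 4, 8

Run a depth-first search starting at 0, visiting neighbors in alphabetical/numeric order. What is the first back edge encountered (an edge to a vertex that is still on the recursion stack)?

DFS from 0 (visiting neighbors in alphabetical/numeric order); mark gray on enter, black on exit:
0 gray
  4 gray
    2 gray
      1 gray
        6 gray
          6→2: 2 is gray → back edge
First back edge: 6 → 2.

6->2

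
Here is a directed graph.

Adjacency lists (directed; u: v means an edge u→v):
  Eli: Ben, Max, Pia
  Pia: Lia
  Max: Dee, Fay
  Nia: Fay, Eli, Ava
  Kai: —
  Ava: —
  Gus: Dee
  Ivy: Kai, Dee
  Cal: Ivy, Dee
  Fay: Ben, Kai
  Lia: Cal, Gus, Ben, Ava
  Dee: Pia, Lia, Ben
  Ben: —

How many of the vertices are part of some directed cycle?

A vertex is on a directed cycle iff it belongs to a strongly connected component of size ≥ 2 (or has a self-loop).
The vertices on cycles are {Cal, Dee, Gus, Ivy, Lia, Pia} — 6 in total.

6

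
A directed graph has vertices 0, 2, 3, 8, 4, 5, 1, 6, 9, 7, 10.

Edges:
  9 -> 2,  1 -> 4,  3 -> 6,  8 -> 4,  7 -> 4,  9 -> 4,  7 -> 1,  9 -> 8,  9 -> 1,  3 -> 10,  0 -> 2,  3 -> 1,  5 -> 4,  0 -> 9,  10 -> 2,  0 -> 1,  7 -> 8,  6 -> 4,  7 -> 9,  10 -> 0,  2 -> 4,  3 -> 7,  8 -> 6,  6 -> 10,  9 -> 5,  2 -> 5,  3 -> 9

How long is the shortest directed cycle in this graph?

5

For each vertex v, BFS finds the shortest path from v back to v.
The shortest such closed walk is 6 → 10 → 0 → 9 → 8 → 6, length 5.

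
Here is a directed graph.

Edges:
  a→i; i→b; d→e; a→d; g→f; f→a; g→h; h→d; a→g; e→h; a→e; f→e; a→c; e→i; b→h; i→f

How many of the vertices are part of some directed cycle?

8

A vertex is on a directed cycle iff it belongs to a strongly connected component of size ≥ 2 (or has a self-loop).
The vertices on cycles are {a, b, d, e, f, g, h, i} — 8 in total.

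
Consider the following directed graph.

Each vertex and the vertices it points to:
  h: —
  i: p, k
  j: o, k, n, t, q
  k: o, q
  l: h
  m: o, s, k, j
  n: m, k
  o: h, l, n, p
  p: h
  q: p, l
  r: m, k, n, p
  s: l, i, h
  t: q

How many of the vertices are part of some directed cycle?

A vertex is on a directed cycle iff it belongs to a strongly connected component of size ≥ 2 (or has a self-loop).
The vertices on cycles are {i, j, k, m, n, o, s} — 7 in total.

7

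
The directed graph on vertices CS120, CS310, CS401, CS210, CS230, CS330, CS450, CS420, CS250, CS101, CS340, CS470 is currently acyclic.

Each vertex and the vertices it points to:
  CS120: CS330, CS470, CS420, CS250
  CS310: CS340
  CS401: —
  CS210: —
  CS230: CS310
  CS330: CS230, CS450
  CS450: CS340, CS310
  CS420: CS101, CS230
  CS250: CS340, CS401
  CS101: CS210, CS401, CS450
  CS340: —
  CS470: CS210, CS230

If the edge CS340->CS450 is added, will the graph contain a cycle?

Adding CS340→CS450 creates a cycle iff CS450 can already reach CS340.
Path from CS450: CS450 → CS340.
So CS450 → … → CS340 → CS450 is a cycle.

Yes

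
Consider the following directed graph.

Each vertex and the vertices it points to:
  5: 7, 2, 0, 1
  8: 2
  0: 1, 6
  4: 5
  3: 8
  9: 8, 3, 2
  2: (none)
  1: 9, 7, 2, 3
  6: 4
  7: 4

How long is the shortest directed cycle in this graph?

3

For each vertex v, BFS finds the shortest path from v back to v.
The shortest such closed walk is 5 → 7 → 4 → 5, length 3.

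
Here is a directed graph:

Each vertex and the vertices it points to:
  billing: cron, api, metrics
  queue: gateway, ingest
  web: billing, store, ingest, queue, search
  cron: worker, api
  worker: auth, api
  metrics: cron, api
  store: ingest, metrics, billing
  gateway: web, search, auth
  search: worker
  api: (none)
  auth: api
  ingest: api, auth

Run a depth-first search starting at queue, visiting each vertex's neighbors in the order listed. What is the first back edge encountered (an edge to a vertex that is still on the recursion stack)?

DFS from queue (visiting each vertex's neighbors in the order listed); mark gray on enter, black on exit:
queue gray
  gateway gray
    web gray
      billing gray
        cron gray
          worker gray
            auth gray
              api gray
              api black
            auth black
            worker→api: api black — skip
          worker black
          cron→api: api black — skip
        cron black
        billing→api: api black — skip
        metrics gray
          metrics→cron: cron black — skip
          metrics→api: api black — skip
        metrics black
      billing black
      store gray
        ingest gray
          ingest→api: api black — skip
          ingest→auth: auth black — skip
        ingest black
        store→metrics: metrics black — skip
        store→billing: billing black — skip
      store black
      web→ingest: ingest black — skip
      web→queue: queue is gray → back edge
First back edge: web → queue.

web->queue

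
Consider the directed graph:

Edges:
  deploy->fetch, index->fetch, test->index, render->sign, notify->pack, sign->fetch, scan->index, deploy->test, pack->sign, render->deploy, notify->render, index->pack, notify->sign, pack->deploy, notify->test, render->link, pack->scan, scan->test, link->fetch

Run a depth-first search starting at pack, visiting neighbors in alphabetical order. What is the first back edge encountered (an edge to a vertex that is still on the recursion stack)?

DFS from pack (visiting neighbors in alphabetical order); mark gray on enter, black on exit:
pack gray
  deploy gray
    fetch gray
    fetch black
    test gray
      index gray
        index→fetch: fetch black — skip
        index→pack: pack is gray → back edge
First back edge: index → pack.

index->pack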